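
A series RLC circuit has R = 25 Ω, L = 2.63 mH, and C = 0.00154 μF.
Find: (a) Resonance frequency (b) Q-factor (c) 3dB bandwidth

Step 1 — Resonance: ω₀ = 1/√(LC) = 1/√(0.00263·1.54e-09) = 4.969e+05 rad/s.
Step 2 — f₀ = ω₀/(2π) = 7.908e+04 Hz.
Step 3 — Series Q: Q = ω₀L/R = 4.969e+05·0.00263/25 = 52.27.
Step 4 — Bandwidth: Δω = ω₀/Q = 9506 rad/s; BW = Δω/(2π) = 1513 Hz.

(a) f₀ = 7.908e+04 Hz  (b) Q = 52.27  (c) BW = 1513 Hz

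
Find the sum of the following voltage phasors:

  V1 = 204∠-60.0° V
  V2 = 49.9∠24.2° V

Step 1 — Convert each phasor to rectangular form:
  V1 = 204·(cos(-60.0°) + j·sin(-60.0°)) = 102 - j176.7 V
  V2 = 49.9·(cos(24.2°) + j·sin(24.2°)) = 45.51 + j20.46 V
Step 2 — Sum components: V_total = 147.5 - j156.2 V.
Step 3 — Convert to polar: |V_total| = 214.9 V, ∠V_total = -46.6°.

V_total = 214.9∠-46.6° V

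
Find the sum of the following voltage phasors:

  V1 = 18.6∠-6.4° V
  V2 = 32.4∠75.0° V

Step 1 — Convert each phasor to rectangular form:
  V1 = 18.6·(cos(-6.4°) + j·sin(-6.4°)) = 18.48 - j2.073 V
  V2 = 32.4·(cos(75.0°) + j·sin(75.0°)) = 8.386 + j31.3 V
Step 2 — Sum components: V_total = 26.87 + j29.22 V.
Step 3 — Convert to polar: |V_total| = 39.7 V, ∠V_total = 47.4°.

V_total = 39.7∠47.4° V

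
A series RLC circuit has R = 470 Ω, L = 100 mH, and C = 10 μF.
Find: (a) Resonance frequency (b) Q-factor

Step 1 — Resonance condition Im(Z)=0 gives ω₀ = 1/√(LC).
Step 2 — ω₀ = 1/√(0.1·1e-05) = 1000 rad/s.
Step 3 — f₀ = ω₀/(2π) = 159.2 Hz.
Step 4 — Series Q: Q = ω₀L/R = 1000·0.1/470 = 0.2128.

(a) f₀ = 159.2 Hz  (b) Q = 0.2128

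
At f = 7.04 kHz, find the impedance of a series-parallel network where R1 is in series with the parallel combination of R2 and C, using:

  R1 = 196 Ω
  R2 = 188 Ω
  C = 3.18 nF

Step 1 — Angular frequency: ω = 2π·f = 2π·7040 = 4.423e+04 rad/s.
Step 2 — Component impedances:
  R1: Z = R = 196 Ω
  R2: Z = R = 188 Ω
  C: Z = 1/(jωC) = -j/(ω·C) = 0 - j7109 Ω
Step 3 — Parallel branch: R2 || C = 1/(1/R2 + 1/C) = 187.9 - j4.968 Ω.
Step 4 — Series with R1: Z_total = R1 + (R2 || C) = 383.9 - j4.968 Ω = 383.9∠-0.7° Ω.

Z = 383.9 - j4.968 Ω = 383.9∠-0.7° Ω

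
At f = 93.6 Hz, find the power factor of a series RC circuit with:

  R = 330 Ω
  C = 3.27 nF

Step 1 — Angular frequency: ω = 2π·f = 2π·93.6 = 588.1 rad/s.
Step 2 — Component impedances:
  R: Z = R = 330 Ω
  C: Z = 1/(jωC) = -j/(ω·C) = 0 - j5.2e+05 Ω
Step 3 — Series combination: Z_total = R + C = 330 - j5.2e+05 Ω = 5.2e+05∠-90.0° Ω.
Step 4 — Power factor: PF = cos(φ) = Re(Z)/|Z| = 330/5.2e+05 = 0.0006346.
Step 5 — Type: Im(Z) = -5.2e+05 ⇒ leading (phase φ = -90.0°).

PF = 0.0006346 (leading, φ = -90.0°)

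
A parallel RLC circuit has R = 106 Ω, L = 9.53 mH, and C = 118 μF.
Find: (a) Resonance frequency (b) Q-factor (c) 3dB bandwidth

Step 1 — Resonance: ω₀ = 1/√(LC) = 1/√(0.00953·0.000118) = 943 rad/s.
Step 2 — f₀ = ω₀/(2π) = 150.1 Hz.
Step 3 — Parallel Q: Q = R/(ω₀L) = 106/(943·0.00953) = 11.8.
Step 4 — Bandwidth: Δω = ω₀/Q = 79.95 rad/s; BW = Δω/(2π) = 12.72 Hz.

(a) f₀ = 150.1 Hz  (b) Q = 11.8  (c) BW = 12.72 Hz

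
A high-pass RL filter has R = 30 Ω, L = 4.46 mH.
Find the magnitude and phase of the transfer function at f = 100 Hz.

Step 1 — Angular frequency: ω = 2π·100 = 628.3 rad/s.
Step 2 — Transfer function: H(jω) = jωL/(R + jωL).
Step 3 — Numerator jωL = j·2.802; denominator R + jωL = 30 + j2.802.
Step 4 — H = 0.00865 + j0.0926.
Step 5 — Magnitude: |H| = 0.09301 (-20.6 dB); phase: φ = 84.7°.

|H| = 0.09301 (-20.6 dB), φ = 84.7°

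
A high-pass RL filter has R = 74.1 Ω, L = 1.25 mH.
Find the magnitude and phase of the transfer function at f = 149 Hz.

Step 1 — Angular frequency: ω = 2π·149 = 936.2 rad/s.
Step 2 — Transfer function: H(jω) = jωL/(R + jωL).
Step 3 — Numerator jωL = j·1.17; denominator R + jωL = 74.1 + j1.17.
Step 4 — H = 0.0002493 + j0.01579.
Step 5 — Magnitude: |H| = 0.01579 (-36.0 dB); phase: φ = 89.1°.

|H| = 0.01579 (-36.0 dB), φ = 89.1°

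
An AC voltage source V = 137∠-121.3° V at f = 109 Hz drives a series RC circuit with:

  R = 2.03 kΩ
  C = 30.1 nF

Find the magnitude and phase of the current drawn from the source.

Step 1 — Angular frequency: ω = 2π·f = 2π·109 = 684.9 rad/s.
Step 2 — Component impedances:
  R: Z = R = 2030 Ω
  C: Z = 1/(jωC) = -j/(ω·C) = 0 - j4.851e+04 Ω
Step 3 — Series combination: Z_total = R + C = 2030 - j4.851e+04 Ω = 4.855e+04∠-87.6° Ω.
Step 4 — Source phasor: V = 137∠-121.3° V = -71.17 - j117.1 V.
Step 5 — Ohm's law: I = V / Z_total = (-71.17 - j117.1) / (2030 - j4.851e+04) = 0.002348 - j0.001565 A.
Step 6 — Convert to polar: |I| = 0.002822 A, ∠I = -33.7°.

I = 0.002822∠-33.7° A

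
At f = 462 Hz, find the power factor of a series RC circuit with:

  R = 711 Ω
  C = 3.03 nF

Step 1 — Angular frequency: ω = 2π·f = 2π·462 = 2903 rad/s.
Step 2 — Component impedances:
  R: Z = R = 711 Ω
  C: Z = 1/(jωC) = -j/(ω·C) = 0 - j1.137e+05 Ω
Step 3 — Series combination: Z_total = R + C = 711 - j1.137e+05 Ω = 1.137e+05∠-89.6° Ω.
Step 4 — Power factor: PF = cos(φ) = Re(Z)/|Z| = 711/113696 = 0.006254.
Step 5 — Type: Im(Z) = -1.137e+05 ⇒ leading (phase φ = -89.6°).

PF = 0.006254 (leading, φ = -89.6°)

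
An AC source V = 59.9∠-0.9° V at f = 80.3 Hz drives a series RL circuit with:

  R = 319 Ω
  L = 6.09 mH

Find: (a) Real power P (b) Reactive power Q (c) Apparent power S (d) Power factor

Step 1 — Angular frequency: ω = 2π·f = 2π·80.3 = 504.5 rad/s.
Step 2 — Component impedances:
  R: Z = R = 319 Ω
  L: Z = jωL = j·504.5·0.00609 = 0 + j3.073 Ω
Step 3 — Series combination: Z_total = R + L = 319 + j3.073 Ω = 319∠0.6° Ω.
Step 4 — Source phasor: V = 59.9∠-0.9° V = 59.89 - j0.9409 V.
Step 5 — Current: I = V / Z = 0.1877 - j0.004757 A = 0.1878∠-1.5° A.
Step 6 — Complex power: S = V·I* = 11.25 + j0.1083 VA.
Step 7 — Real power: P = Re(S) = 11.25 W.
Step 8 — Reactive power: Q = Im(S) = 0.1083 VAR.
Step 9 — Apparent power: |S| = 11.25 VA.
Step 10 — Power factor: PF = P/|S| = 1 (lagging).

(a) P = 11.25 W  (b) Q = 0.1083 VAR  (c) S = 11.25 VA  (d) PF = 1 (lagging)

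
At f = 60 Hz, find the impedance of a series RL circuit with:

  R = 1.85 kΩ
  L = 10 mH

Step 1 — Angular frequency: ω = 2π·f = 2π·60 = 377 rad/s.
Step 2 — Component impedances:
  R: Z = R = 1850 Ω
  L: Z = jωL = j·377·0.01 = 0 + j3.77 Ω
Step 3 — Series combination: Z_total = R + L = 1850 + j3.77 Ω = 1850∠0.1° Ω.

Z = 1850 + j3.77 Ω = 1850∠0.1° Ω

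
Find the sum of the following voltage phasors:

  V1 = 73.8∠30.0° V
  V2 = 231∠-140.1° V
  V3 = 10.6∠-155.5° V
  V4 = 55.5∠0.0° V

Step 1 — Convert each phasor to rectangular form:
  V1 = 73.8·(cos(30.0°) + j·sin(30.0°)) = 63.91 + j36.9 V
  V2 = 231·(cos(-140.1°) + j·sin(-140.1°)) = -177.2 - j148.2 V
  V3 = 10.6·(cos(-155.5°) + j·sin(-155.5°)) = -9.646 - j4.396 V
  V4 = 55.5·(cos(0.0°) + j·sin(0.0°)) = 55.5 V
Step 2 — Sum components: V_total = -67.45 - j115.7 V.
Step 3 — Convert to polar: |V_total| = 133.9 V, ∠V_total = -120.2°.

V_total = 133.9∠-120.2° V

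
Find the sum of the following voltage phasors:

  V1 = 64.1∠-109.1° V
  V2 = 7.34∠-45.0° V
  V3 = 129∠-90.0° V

Step 1 — Convert each phasor to rectangular form:
  V1 = 64.1·(cos(-109.1°) + j·sin(-109.1°)) = -20.97 - j60.57 V
  V2 = 7.34·(cos(-45.0°) + j·sin(-45.0°)) = 5.19 - j5.19 V
  V3 = 129·(cos(-90.0°) + j·sin(-90.0°)) = 0 - j129 V
Step 2 — Sum components: V_total = -15.78 - j194.8 V.
Step 3 — Convert to polar: |V_total| = 195.4 V, ∠V_total = -94.6°.

V_total = 195.4∠-94.6° V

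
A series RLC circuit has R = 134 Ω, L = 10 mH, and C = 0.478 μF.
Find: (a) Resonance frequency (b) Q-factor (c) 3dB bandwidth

Step 1 — Resonance condition Im(Z)=0 gives ω₀ = 1/√(LC).
Step 2 — ω₀ = 1/√(0.01·4.78e-07) = 1.446e+04 rad/s.
Step 3 — f₀ = ω₀/(2π) = 2302 Hz.
Step 4 — Series Q: Q = ω₀L/R = 1.446e+04·0.01/134 = 1.079.
Step 5 — 3dB bandwidth: Δω = ω₀/Q = 1.34e+04 rad/s; BW = Δω/(2π) = 2133 Hz.

(a) f₀ = 2302 Hz  (b) Q = 1.079  (c) BW = 2133 Hz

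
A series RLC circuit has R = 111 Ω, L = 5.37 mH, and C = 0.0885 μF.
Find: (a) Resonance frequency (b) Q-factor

Step 1 — Resonance condition Im(Z)=0 gives ω₀ = 1/√(LC).
Step 2 — ω₀ = 1/√(0.00537·8.85e-08) = 4.587e+04 rad/s.
Step 3 — f₀ = ω₀/(2π) = 7301 Hz.
Step 4 — Series Q: Q = ω₀L/R = 4.587e+04·0.00537/111 = 2.219.

(a) f₀ = 7301 Hz  (b) Q = 2.219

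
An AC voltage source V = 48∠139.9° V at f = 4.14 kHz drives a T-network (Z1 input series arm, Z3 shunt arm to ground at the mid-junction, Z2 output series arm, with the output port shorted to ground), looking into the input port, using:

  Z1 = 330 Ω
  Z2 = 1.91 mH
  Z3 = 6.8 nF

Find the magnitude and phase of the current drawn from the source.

Step 1 — Angular frequency: ω = 2π·f = 2π·4140 = 2.601e+04 rad/s.
Step 2 — Component impedances:
  Z1: Z = R = 330 Ω
  Z2: Z = jωL = j·2.601e+04·0.00191 = 0 + j49.68 Ω
  Z3: Z = 1/(jωC) = -j/(ω·C) = 0 - j5653 Ω
Step 3 — With the output port shorted to ground, the output series arm Z2 runs from the junction to ground; the shunt arm Z3 also runs from the junction to ground. They appear in parallel: Z3 || Z2 = 0 + j50.12 Ω.
Step 4 — Series with input arm Z1: Z_in = Z1 + (Z3 || Z2) = 330 + j50.12 Ω = 333.8∠8.6° Ω.
Step 5 — Source phasor: V = 48∠139.9° V = -36.72 + j30.92 V.
Step 6 — Ohm's law: I = V / Z_total = (-36.72 + j30.92) / (330 + j50.12) = -0.09484 + j0.1081 A.
Step 7 — Convert to polar: |I| = 0.1438 A, ∠I = 131.3°.

I = 0.1438∠131.3° A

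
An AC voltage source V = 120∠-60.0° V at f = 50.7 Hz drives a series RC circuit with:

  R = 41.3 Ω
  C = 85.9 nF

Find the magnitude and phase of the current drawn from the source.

Step 1 — Angular frequency: ω = 2π·f = 2π·50.7 = 318.6 rad/s.
Step 2 — Component impedances:
  R: Z = R = 41.3 Ω
  C: Z = 1/(jωC) = -j/(ω·C) = 0 - j3.654e+04 Ω
Step 3 — Series combination: Z_total = R + C = 41.3 - j3.654e+04 Ω = 3.654e+04∠-89.9° Ω.
Step 4 — Source phasor: V = 120∠-60.0° V = 60 - j103.9 V.
Step 5 — Ohm's law: I = V / Z_total = (60 - j103.9) / (41.3 - j3.654e+04) = 0.002846 + j0.001639 A.
Step 6 — Convert to polar: |I| = 0.003284 A, ∠I = 29.9°.

I = 0.003284∠29.9° A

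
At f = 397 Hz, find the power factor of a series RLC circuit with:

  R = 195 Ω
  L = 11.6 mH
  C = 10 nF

Step 1 — Angular frequency: ω = 2π·f = 2π·397 = 2494 rad/s.
Step 2 — Component impedances:
  R: Z = R = 195 Ω
  L: Z = jωL = j·2494·0.0116 = 0 + j28.94 Ω
  C: Z = 1/(jωC) = -j/(ω·C) = 0 - j4.009e+04 Ω
Step 3 — Series combination: Z_total = R + L + C = 195 - j4.006e+04 Ω = 4.006e+04∠-89.7° Ω.
Step 4 — Power factor: PF = cos(φ) = Re(Z)/|Z| = 195/4.006e+04 = 0.004868.
Step 5 — Type: Im(Z) = -4.006e+04 ⇒ leading (phase φ = -89.7°).

PF = 0.004868 (leading, φ = -89.7°)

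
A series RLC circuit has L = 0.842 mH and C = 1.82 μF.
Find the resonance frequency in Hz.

Step 1 — Resonance condition Im(Z)=0 gives ω₀ = 1/√(LC).
Step 2 — ω₀ = 1/√(0.000842·1.82e-06) = 2.555e+04 rad/s.
Step 3 — f₀ = ω₀/(2π) = 4066 Hz.

f₀ = 4066 Hz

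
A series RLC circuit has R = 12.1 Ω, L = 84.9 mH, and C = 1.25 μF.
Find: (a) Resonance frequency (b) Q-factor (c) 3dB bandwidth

Step 1 — Resonance condition Im(Z)=0 gives ω₀ = 1/√(LC).
Step 2 — ω₀ = 1/√(0.0849·1.25e-06) = 3070 rad/s.
Step 3 — f₀ = ω₀/(2π) = 488.6 Hz.
Step 4 — Series Q: Q = ω₀L/R = 3070·0.0849/12.1 = 21.54.
Step 5 — 3dB bandwidth: Δω = ω₀/Q = 142.5 rad/s; BW = Δω/(2π) = 22.68 Hz.

(a) f₀ = 488.6 Hz  (b) Q = 21.54  (c) BW = 22.68 Hz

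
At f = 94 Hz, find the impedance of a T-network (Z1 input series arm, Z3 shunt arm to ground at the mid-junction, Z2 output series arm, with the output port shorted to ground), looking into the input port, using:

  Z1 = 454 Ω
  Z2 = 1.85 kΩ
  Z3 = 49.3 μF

Step 1 — Angular frequency: ω = 2π·f = 2π·94 = 590.6 rad/s.
Step 2 — Component impedances:
  Z1: Z = R = 454 Ω
  Z2: Z = R = 1850 Ω
  Z3: Z = 1/(jωC) = -j/(ω·C) = 0 - j34.34 Ω
Step 3 — With the output port shorted to ground, the output series arm Z2 runs from the junction to ground; the shunt arm Z3 also runs from the junction to ground. They appear in parallel: Z3 || Z2 = 0.6373 - j34.33 Ω.
Step 4 — Series with input arm Z1: Z_in = Z1 + (Z3 || Z2) = 454.6 - j34.33 Ω = 455.9∠-4.3° Ω.

Z = 454.6 - j34.33 Ω = 455.9∠-4.3° Ω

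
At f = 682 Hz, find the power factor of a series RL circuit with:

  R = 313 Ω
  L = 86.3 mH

Step 1 — Angular frequency: ω = 2π·f = 2π·682 = 4285 rad/s.
Step 2 — Component impedances:
  R: Z = R = 313 Ω
  L: Z = jωL = j·4285·0.0863 = 0 + j369.8 Ω
Step 3 — Series combination: Z_total = R + L = 313 + j369.8 Ω = 484.5∠49.8° Ω.
Step 4 — Power factor: PF = cos(φ) = Re(Z)/|Z| = 313/484.5 = 0.646.
Step 5 — Type: Im(Z) = 369.8 ⇒ lagging (phase φ = 49.8°).

PF = 0.646 (lagging, φ = 49.8°)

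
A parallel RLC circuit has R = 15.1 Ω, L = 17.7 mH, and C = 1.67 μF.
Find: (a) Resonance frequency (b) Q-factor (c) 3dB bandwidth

Step 1 — Resonance: ω₀ = 1/√(LC) = 1/√(0.0177·1.67e-06) = 5816 rad/s.
Step 2 — f₀ = ω₀/(2π) = 925.7 Hz.
Step 3 — Parallel Q: Q = R/(ω₀L) = 15.1/(5816·0.0177) = 0.1467.
Step 4 — Bandwidth: Δω = ω₀/Q = 3.966e+04 rad/s; BW = Δω/(2π) = 6311 Hz.

(a) f₀ = 925.7 Hz  (b) Q = 0.1467  (c) BW = 6311 Hz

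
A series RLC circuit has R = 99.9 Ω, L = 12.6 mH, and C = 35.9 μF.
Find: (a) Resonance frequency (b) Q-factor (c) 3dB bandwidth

Step 1 — Resonance: ω₀ = 1/√(LC) = 1/√(0.0126·3.59e-05) = 1487 rad/s.
Step 2 — f₀ = ω₀/(2π) = 236.6 Hz.
Step 3 — Series Q: Q = ω₀L/R = 1487·0.0126/99.9 = 0.1875.
Step 4 — Bandwidth: Δω = ω₀/Q = 7929 rad/s; BW = Δω/(2π) = 1262 Hz.

(a) f₀ = 236.6 Hz  (b) Q = 0.1875  (c) BW = 1262 Hz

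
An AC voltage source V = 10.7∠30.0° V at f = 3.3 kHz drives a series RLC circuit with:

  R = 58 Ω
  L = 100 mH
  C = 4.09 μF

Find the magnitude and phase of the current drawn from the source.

Step 1 — Angular frequency: ω = 2π·f = 2π·3300 = 2.073e+04 rad/s.
Step 2 — Component impedances:
  R: Z = R = 58 Ω
  L: Z = jωL = j·2.073e+04·0.1 = 0 + j2073 Ω
  C: Z = 1/(jωC) = -j/(ω·C) = 0 - j11.79 Ω
Step 3 — Series combination: Z_total = R + L + C = 58 + j2062 Ω = 2062∠88.4° Ω.
Step 4 — Source phasor: V = 10.7∠30.0° V = 9.266 + j5.35 V.
Step 5 — Ohm's law: I = V / Z_total = (9.266 + j5.35) / (58 + j2062) = 0.002719 - j0.004418 A.
Step 6 — Convert to polar: |I| = 0.005188 A, ∠I = -58.4°.

I = 0.005188∠-58.4° A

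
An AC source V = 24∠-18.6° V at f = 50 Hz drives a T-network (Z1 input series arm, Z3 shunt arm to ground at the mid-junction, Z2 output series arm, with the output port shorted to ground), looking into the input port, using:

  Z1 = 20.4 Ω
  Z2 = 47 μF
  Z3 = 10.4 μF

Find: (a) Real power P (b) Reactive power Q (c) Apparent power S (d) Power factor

Step 1 — Angular frequency: ω = 2π·f = 2π·50 = 314.2 rad/s.
Step 2 — Component impedances:
  Z1: Z = R = 20.4 Ω
  Z2: Z = 1/(jωC) = -j/(ω·C) = 0 - j67.73 Ω
  Z3: Z = 1/(jωC) = -j/(ω·C) = 0 - j306.1 Ω
Step 3 — With the output port shorted to ground, the output series arm Z2 runs from the junction to ground; the shunt arm Z3 also runs from the junction to ground. They appear in parallel: Z3 || Z2 = 0 - j55.45 Ω.
Step 4 — Series with input arm Z1: Z_in = Z1 + (Z3 || Z2) = 20.4 - j55.45 Ω = 59.09∠-69.8° Ω.
Step 5 — Source phasor: V = 24∠-18.6° V = 22.75 - j7.655 V.
Step 6 — Current: I = V / Z = 0.2545 + j0.3166 A = 0.4062∠51.2° A.
Step 7 — Complex power: S = V·I* = 3.366 - j9.149 VA.
Step 8 — Real power: P = Re(S) = 3.366 W.
Step 9 — Reactive power: Q = Im(S) = -9.149 VAR.
Step 10 — Apparent power: |S| = 9.748 VA.
Step 11 — Power factor: PF = P/|S| = 0.3452 (leading).

(a) P = 3.366 W  (b) Q = -9.149 VAR  (c) S = 9.748 VA  (d) PF = 0.3452 (leading)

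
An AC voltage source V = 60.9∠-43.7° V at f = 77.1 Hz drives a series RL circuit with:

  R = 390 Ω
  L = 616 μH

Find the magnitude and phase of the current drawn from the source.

Step 1 — Angular frequency: ω = 2π·f = 2π·77.1 = 484.4 rad/s.
Step 2 — Component impedances:
  R: Z = R = 390 Ω
  L: Z = jωL = j·484.4·0.000616 = 0 + j0.2984 Ω
Step 3 — Series combination: Z_total = R + L = 390 + j0.2984 Ω = 390∠0.0° Ω.
Step 4 — Source phasor: V = 60.9∠-43.7° V = 44.03 - j42.07 V.
Step 5 — Ohm's law: I = V / Z_total = (44.03 - j42.07) / (390 + j0.2984) = 0.1128 - j0.108 A.
Step 6 — Convert to polar: |I| = 0.1562 A, ∠I = -43.7°.

I = 0.1562∠-43.7° A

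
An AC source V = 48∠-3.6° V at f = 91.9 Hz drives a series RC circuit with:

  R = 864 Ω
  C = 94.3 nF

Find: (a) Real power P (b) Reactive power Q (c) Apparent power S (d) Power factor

Step 1 — Angular frequency: ω = 2π·f = 2π·91.9 = 577.4 rad/s.
Step 2 — Component impedances:
  R: Z = R = 864 Ω
  C: Z = 1/(jωC) = -j/(ω·C) = 0 - j1.837e+04 Ω
Step 3 — Series combination: Z_total = R + C = 864 - j1.837e+04 Ω = 1.839e+04∠-87.3° Ω.
Step 4 — Source phasor: V = 48∠-3.6° V = 47.91 - j3.014 V.
Step 5 — Current: I = V / Z = 0.0002862 + j0.002595 A = 0.002611∠83.7° A.
Step 6 — Complex power: S = V·I* = 0.005889 - j0.1252 VA.
Step 7 — Real power: P = Re(S) = 0.005889 W.
Step 8 — Reactive power: Q = Im(S) = -0.1252 VAR.
Step 9 — Apparent power: |S| = 0.1253 VA.
Step 10 — Power factor: PF = P/|S| = 0.04699 (leading).

(a) P = 0.005889 W  (b) Q = -0.1252 VAR  (c) S = 0.1253 VA  (d) PF = 0.04699 (leading)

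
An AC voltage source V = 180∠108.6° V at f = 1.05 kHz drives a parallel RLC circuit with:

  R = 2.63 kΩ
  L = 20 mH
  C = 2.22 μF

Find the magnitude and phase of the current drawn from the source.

Step 1 — Angular frequency: ω = 2π·f = 2π·1050 = 6597 rad/s.
Step 2 — Component impedances:
  R: Z = R = 2630 Ω
  L: Z = jωL = j·6597·0.02 = 0 + j131.9 Ω
  C: Z = 1/(jωC) = -j/(ω·C) = 0 - j68.28 Ω
Step 3 — Parallel combination: 1/Z_total = 1/R + 1/L + 1/C; Z_total = 7.591 - j141.1 Ω = 141.3∠-86.9° Ω.
Step 4 — Source phasor: V = 180∠108.6° V = -57.41 + j170.6 V.
Step 5 — Ohm's law: I = V / Z_total = (-57.41 + j170.6) / (7.591 - j141.1) = -1.227 - j0.3409 A.
Step 6 — Convert to polar: |I| = 1.274 A, ∠I = -164.5°.

I = 1.274∠-164.5° A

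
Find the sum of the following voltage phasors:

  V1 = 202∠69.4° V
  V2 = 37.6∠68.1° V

Step 1 — Convert each phasor to rectangular form:
  V1 = 202·(cos(69.4°) + j·sin(69.4°)) = 71.07 + j189.1 V
  V2 = 37.6·(cos(68.1°) + j·sin(68.1°)) = 14.02 + j34.89 V
Step 2 — Sum components: V_total = 85.1 + j224 V.
Step 3 — Convert to polar: |V_total| = 239.6 V, ∠V_total = 69.2°.

V_total = 239.6∠69.2° V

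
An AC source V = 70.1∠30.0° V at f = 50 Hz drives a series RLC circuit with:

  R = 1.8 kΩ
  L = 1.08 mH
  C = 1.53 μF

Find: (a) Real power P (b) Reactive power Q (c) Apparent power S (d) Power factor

Step 1 — Angular frequency: ω = 2π·f = 2π·50 = 314.2 rad/s.
Step 2 — Component impedances:
  R: Z = R = 1800 Ω
  L: Z = jωL = j·314.2·0.00108 = 0 + j0.3393 Ω
  C: Z = 1/(jωC) = -j/(ω·C) = 0 - j2080 Ω
Step 3 — Series combination: Z_total = R + L + C = 1800 - j2080 Ω = 2751∠-49.1° Ω.
Step 4 — Source phasor: V = 70.1∠30.0° V = 60.71 + j35.05 V.
Step 5 — Current: I = V / Z = 0.004806 + j0.02503 A = 0.02548∠79.1° A.
Step 6 — Complex power: S = V·I* = 1.169 - j1.351 VA.
Step 7 — Real power: P = Re(S) = 1.169 W.
Step 8 — Reactive power: Q = Im(S) = -1.351 VAR.
Step 9 — Apparent power: |S| = 1.786 VA.
Step 10 — Power factor: PF = P/|S| = 0.6544 (leading).

(a) P = 1.169 W  (b) Q = -1.351 VAR  (c) S = 1.786 VA  (d) PF = 0.6544 (leading)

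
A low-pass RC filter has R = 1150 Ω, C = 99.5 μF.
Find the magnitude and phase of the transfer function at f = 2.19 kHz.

Step 1 — Angular frequency: ω = 2π·2190 = 1.376e+04 rad/s.
Step 2 — Transfer function: H(jω) = 1/(1 + jωRC).
Step 3 — Denominator: 1 + jωRC = 1 + j·1.376e+04·1150·9.95e-05 = 1 + j1575.
Step 4 — H = 4.034e-07 - j0.0006351.
Step 5 — Magnitude: |H| = 0.0006351 (-63.9 dB); phase: φ = -90.0°.

|H| = 0.0006351 (-63.9 dB), φ = -90.0°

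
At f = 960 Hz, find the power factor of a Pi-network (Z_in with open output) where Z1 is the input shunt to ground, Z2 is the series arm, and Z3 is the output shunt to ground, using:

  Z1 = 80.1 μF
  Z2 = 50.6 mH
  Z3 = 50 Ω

Step 1 — Angular frequency: ω = 2π·f = 2π·960 = 6032 rad/s.
Step 2 — Component impedances:
  Z1: Z = 1/(jωC) = -j/(ω·C) = 0 - j2.07 Ω
  Z2: Z = jωL = j·6032·0.0506 = 0 + j305.2 Ω
  Z3: Z = R = 50 Ω
Step 3 — With open output, the series arm Z2 and the output shunt Z3 appear in series to ground: Z2 + Z3 = 50 + j305.2 Ω.
Step 4 — Parallel with input shunt Z1: Z_in = Z1 || (Z2 + Z3) = 0.002269 - j2.083 Ω = 2.084∠-89.9° Ω.
Step 5 — Power factor: PF = cos(φ) = Re(Z)/|Z| = 0.002269/2.084 = 0.001089.
Step 6 — Type: Im(Z) = -2.083 ⇒ leading (phase φ = -89.9°).

PF = 0.001089 (leading, φ = -89.9°)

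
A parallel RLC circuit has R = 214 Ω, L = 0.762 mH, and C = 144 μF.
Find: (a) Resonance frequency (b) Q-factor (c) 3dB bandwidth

Step 1 — Resonance: ω₀ = 1/√(LC) = 1/√(0.000762·0.000144) = 3019 rad/s.
Step 2 — f₀ = ω₀/(2π) = 480.5 Hz.
Step 3 — Parallel Q: Q = R/(ω₀L) = 214/(3019·0.000762) = 93.03.
Step 4 — Bandwidth: Δω = ω₀/Q = 32.45 rad/s; BW = Δω/(2π) = 5.165 Hz.

(a) f₀ = 480.5 Hz  (b) Q = 93.03  (c) BW = 5.165 Hz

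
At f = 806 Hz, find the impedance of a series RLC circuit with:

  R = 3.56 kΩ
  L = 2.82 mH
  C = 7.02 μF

Step 1 — Angular frequency: ω = 2π·f = 2π·806 = 5064 rad/s.
Step 2 — Component impedances:
  R: Z = R = 3560 Ω
  L: Z = jωL = j·5064·0.00282 = 0 + j14.28 Ω
  C: Z = 1/(jωC) = -j/(ω·C) = 0 - j28.13 Ω
Step 3 — Series combination: Z_total = R + L + C = 3560 - j13.85 Ω = 3560∠-0.2° Ω.

Z = 3560 - j13.85 Ω = 3560∠-0.2° Ω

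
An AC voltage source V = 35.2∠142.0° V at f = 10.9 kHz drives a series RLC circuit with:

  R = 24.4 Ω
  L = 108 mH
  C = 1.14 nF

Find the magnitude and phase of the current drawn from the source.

Step 1 — Angular frequency: ω = 2π·f = 2π·1.09e+04 = 6.849e+04 rad/s.
Step 2 — Component impedances:
  R: Z = R = 24.4 Ω
  L: Z = jωL = j·6.849e+04·0.108 = 0 + j7397 Ω
  C: Z = 1/(jωC) = -j/(ω·C) = 0 - j1.281e+04 Ω
Step 3 — Series combination: Z_total = R + L + C = 24.4 - j5412 Ω = 5412∠-89.7° Ω.
Step 4 — Source phasor: V = 35.2∠142.0° V = -27.74 + j21.67 V.
Step 5 — Ohm's law: I = V / Z_total = (-27.74 + j21.67) / (24.4 - j5412) = -0.004028 - j0.005107 A.
Step 6 — Convert to polar: |I| = 0.006504 A, ∠I = -128.3°.

I = 0.006504∠-128.3° A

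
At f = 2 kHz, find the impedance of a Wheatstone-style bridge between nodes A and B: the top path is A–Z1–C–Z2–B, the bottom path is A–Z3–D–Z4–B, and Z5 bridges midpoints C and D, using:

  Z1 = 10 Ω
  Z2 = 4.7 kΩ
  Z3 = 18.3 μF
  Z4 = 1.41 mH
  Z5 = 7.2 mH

Step 1 — Angular frequency: ω = 2π·f = 2π·2000 = 1.257e+04 rad/s.
Step 2 — Component impedances:
  Z1: Z = R = 10 Ω
  Z2: Z = R = 4700 Ω
  Z3: Z = 1/(jωC) = -j/(ω·C) = 0 - j4.348 Ω
  Z4: Z = jωL = j·1.257e+04·0.00141 = 0 + j17.72 Ω
  Z5: Z = jωL = j·1.257e+04·0.0072 = 0 + j90.48 Ω
Step 3 — Bridge requires nodal analysis (the Z5 bridge couples midpoints C and D, so the two paths cannot be reduced to a simple series/parallel combination). Setting node B to ground and injecting 1 A at node A, the 3-node admittance system at A, C, D solves to V_A = Z_AB = 0.06213 + j13.15 Ω = 13.15∠89.7° Ω.

Z = 0.06213 + j13.15 Ω = 13.15∠89.7° Ω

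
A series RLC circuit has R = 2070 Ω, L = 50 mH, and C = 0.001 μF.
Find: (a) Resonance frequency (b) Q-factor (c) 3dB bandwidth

Step 1 — Resonance: ω₀ = 1/√(LC) = 1/√(0.05·1e-09) = 1.414e+05 rad/s.
Step 2 — f₀ = ω₀/(2π) = 2.251e+04 Hz.
Step 3 — Series Q: Q = ω₀L/R = 1.414e+05·0.05/2070 = 3.416.
Step 4 — Bandwidth: Δω = ω₀/Q = 4.14e+04 rad/s; BW = Δω/(2π) = 6589 Hz.

(a) f₀ = 2.251e+04 Hz  (b) Q = 3.416  (c) BW = 6589 Hz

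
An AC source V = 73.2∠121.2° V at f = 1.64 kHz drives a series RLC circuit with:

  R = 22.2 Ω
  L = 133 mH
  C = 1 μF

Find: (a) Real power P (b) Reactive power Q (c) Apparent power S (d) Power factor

Step 1 — Angular frequency: ω = 2π·f = 2π·1640 = 1.03e+04 rad/s.
Step 2 — Component impedances:
  R: Z = R = 22.2 Ω
  L: Z = jωL = j·1.03e+04·0.133 = 0 + j1370 Ω
  C: Z = 1/(jωC) = -j/(ω·C) = 0 - j97.05 Ω
Step 3 — Series combination: Z_total = R + L + C = 22.2 + j1273 Ω = 1274∠89.0° Ω.
Step 4 — Source phasor: V = 73.2∠121.2° V = -37.92 + j62.61 V.
Step 5 — Current: I = V / Z = 0.04863 + j0.03063 A = 0.05747∠32.2° A.
Step 6 — Complex power: S = V·I* = 0.07333 + j4.206 VA.
Step 7 — Real power: P = Re(S) = 0.07333 W.
Step 8 — Reactive power: Q = Im(S) = 4.206 VAR.
Step 9 — Apparent power: |S| = 4.207 VA.
Step 10 — Power factor: PF = P/|S| = 0.01743 (lagging).

(a) P = 0.07333 W  (b) Q = 4.206 VAR  (c) S = 4.207 VA  (d) PF = 0.01743 (lagging)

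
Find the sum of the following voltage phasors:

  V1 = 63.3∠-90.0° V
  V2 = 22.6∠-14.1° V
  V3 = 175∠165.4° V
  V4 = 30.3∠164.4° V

Step 1 — Convert each phasor to rectangular form:
  V1 = 63.3·(cos(-90.0°) + j·sin(-90.0°)) = 0 - j63.3 V
  V2 = 22.6·(cos(-14.1°) + j·sin(-14.1°)) = 21.92 - j5.506 V
  V3 = 175·(cos(165.4°) + j·sin(165.4°)) = -169.3 + j44.11 V
  V4 = 30.3·(cos(164.4°) + j·sin(164.4°)) = -29.18 + j8.148 V
Step 2 — Sum components: V_total = -176.6 - j16.55 V.
Step 3 — Convert to polar: |V_total| = 177.4 V, ∠V_total = -174.6°.

V_total = 177.4∠-174.6° V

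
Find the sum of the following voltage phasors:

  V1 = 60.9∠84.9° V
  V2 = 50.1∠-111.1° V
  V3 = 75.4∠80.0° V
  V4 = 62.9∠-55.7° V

Step 1 — Convert each phasor to rectangular form:
  V1 = 60.9·(cos(84.9°) + j·sin(84.9°)) = 5.414 + j60.66 V
  V2 = 50.1·(cos(-111.1°) + j·sin(-111.1°)) = -18.04 - j46.74 V
  V3 = 75.4·(cos(80.0°) + j·sin(80.0°)) = 13.09 + j74.25 V
  V4 = 62.9·(cos(-55.7°) + j·sin(-55.7°)) = 35.45 - j51.96 V
Step 2 — Sum components: V_total = 35.92 + j36.21 V.
Step 3 — Convert to polar: |V_total| = 51 V, ∠V_total = 45.2°.

V_total = 51∠45.2° V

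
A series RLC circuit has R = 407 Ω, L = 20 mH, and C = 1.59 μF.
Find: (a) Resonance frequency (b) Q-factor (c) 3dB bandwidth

Step 1 — Resonance: ω₀ = 1/√(LC) = 1/√(0.02·1.59e-06) = 5608 rad/s.
Step 2 — f₀ = ω₀/(2π) = 892.5 Hz.
Step 3 — Series Q: Q = ω₀L/R = 5608·0.02/407 = 0.2756.
Step 4 — Bandwidth: Δω = ω₀/Q = 2.035e+04 rad/s; BW = Δω/(2π) = 3239 Hz.

(a) f₀ = 892.5 Hz  (b) Q = 0.2756  (c) BW = 3239 Hz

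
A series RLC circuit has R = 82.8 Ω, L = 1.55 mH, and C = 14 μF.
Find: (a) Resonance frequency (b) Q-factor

Step 1 — Resonance condition Im(Z)=0 gives ω₀ = 1/√(LC).
Step 2 — ω₀ = 1/√(0.00155·1.4e-05) = 6788 rad/s.
Step 3 — f₀ = ω₀/(2π) = 1080 Hz.
Step 4 — Series Q: Q = ω₀L/R = 6788·0.00155/82.8 = 0.1271.

(a) f₀ = 1080 Hz  (b) Q = 0.1271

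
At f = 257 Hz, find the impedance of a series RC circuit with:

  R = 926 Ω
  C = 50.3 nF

Step 1 — Angular frequency: ω = 2π·f = 2π·257 = 1615 rad/s.
Step 2 — Component impedances:
  R: Z = R = 926 Ω
  C: Z = 1/(jωC) = -j/(ω·C) = 0 - j1.231e+04 Ω
Step 3 — Series combination: Z_total = R + C = 926 - j1.231e+04 Ω = 1.235e+04∠-85.7° Ω.

Z = 926 - j1.231e+04 Ω = 1.235e+04∠-85.7° Ω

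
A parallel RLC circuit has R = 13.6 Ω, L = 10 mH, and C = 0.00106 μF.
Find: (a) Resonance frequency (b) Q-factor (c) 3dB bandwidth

Step 1 — Resonance: ω₀ = 1/√(LC) = 1/√(0.01·1.06e-09) = 3.071e+05 rad/s.
Step 2 — f₀ = ω₀/(2π) = 4.888e+04 Hz.
Step 3 — Parallel Q: Q = R/(ω₀L) = 13.6/(3.071e+05·0.01) = 0.004428.
Step 4 — Bandwidth: Δω = ω₀/Q = 6.937e+07 rad/s; BW = Δω/(2π) = 1.104e+07 Hz.

(a) f₀ = 4.888e+04 Hz  (b) Q = 0.004428  (c) BW = 1.104e+07 Hz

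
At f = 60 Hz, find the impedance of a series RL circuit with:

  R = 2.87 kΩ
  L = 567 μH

Step 1 — Angular frequency: ω = 2π·f = 2π·60 = 377 rad/s.
Step 2 — Component impedances:
  R: Z = R = 2870 Ω
  L: Z = jωL = j·377·0.000567 = 0 + j0.2138 Ω
Step 3 — Series combination: Z_total = R + L = 2870 + j0.2138 Ω = 2870∠0.0° Ω.

Z = 2870 + j0.2138 Ω = 2870∠0.0° Ω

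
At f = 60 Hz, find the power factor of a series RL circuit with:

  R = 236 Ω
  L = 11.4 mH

Step 1 — Angular frequency: ω = 2π·f = 2π·60 = 377 rad/s.
Step 2 — Component impedances:
  R: Z = R = 236 Ω
  L: Z = jωL = j·377·0.0114 = 0 + j4.298 Ω
Step 3 — Series combination: Z_total = R + L = 236 + j4.298 Ω = 236∠1.0° Ω.
Step 4 — Power factor: PF = cos(φ) = Re(Z)/|Z| = 236/236.04 = 0.9998.
Step 5 — Type: Im(Z) = 4.298 ⇒ lagging (phase φ = 1.0°).

PF = 0.9998 (lagging, φ = 1.0°)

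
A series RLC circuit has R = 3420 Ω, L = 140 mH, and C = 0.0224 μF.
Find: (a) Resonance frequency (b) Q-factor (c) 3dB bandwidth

Step 1 — Resonance: ω₀ = 1/√(LC) = 1/√(0.14·2.24e-08) = 1.786e+04 rad/s.
Step 2 — f₀ = ω₀/(2π) = 2842 Hz.
Step 3 — Series Q: Q = ω₀L/R = 1.786e+04·0.14/3420 = 0.731.
Step 4 — Bandwidth: Δω = ω₀/Q = 2.443e+04 rad/s; BW = Δω/(2π) = 3888 Hz.

(a) f₀ = 2842 Hz  (b) Q = 0.731  (c) BW = 3888 Hz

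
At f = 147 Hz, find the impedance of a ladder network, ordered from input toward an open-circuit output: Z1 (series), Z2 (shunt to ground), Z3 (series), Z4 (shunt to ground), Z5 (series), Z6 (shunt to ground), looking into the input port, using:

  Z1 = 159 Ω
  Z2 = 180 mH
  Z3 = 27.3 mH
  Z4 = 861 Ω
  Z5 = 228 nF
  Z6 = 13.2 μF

Step 1 — Angular frequency: ω = 2π·f = 2π·147 = 923.6 rad/s.
Step 2 — Component impedances:
  Z1: Z = R = 159 Ω
  Z2: Z = jωL = j·923.6·0.18 = 0 + j166.3 Ω
  Z3: Z = jωL = j·923.6·0.0273 = 0 + j25.22 Ω
  Z4: Z = R = 861 Ω
  Z5: Z = 1/(jωC) = -j/(ω·C) = 0 - j4749 Ω
  Z6: Z = 1/(jωC) = -j/(ω·C) = 0 - j82.02 Ω
Step 3 — Ladder network (open output): work backward from the far end, alternating series and parallel combinations. Z_in = 192 + j164.6 Ω = 252.9∠40.6° Ω.

Z = 192 + j164.6 Ω = 252.9∠40.6° Ω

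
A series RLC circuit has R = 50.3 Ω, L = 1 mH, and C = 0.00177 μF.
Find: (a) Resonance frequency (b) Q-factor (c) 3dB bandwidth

Step 1 — Resonance condition Im(Z)=0 gives ω₀ = 1/√(LC).
Step 2 — ω₀ = 1/√(0.001·1.77e-09) = 7.516e+05 rad/s.
Step 3 — f₀ = ω₀/(2π) = 1.196e+05 Hz.
Step 4 — Series Q: Q = ω₀L/R = 7.516e+05·0.001/50.3 = 14.94.
Step 5 — 3dB bandwidth: Δω = ω₀/Q = 5.03e+04 rad/s; BW = Δω/(2π) = 8005 Hz.

(a) f₀ = 1.196e+05 Hz  (b) Q = 14.94  (c) BW = 8005 Hz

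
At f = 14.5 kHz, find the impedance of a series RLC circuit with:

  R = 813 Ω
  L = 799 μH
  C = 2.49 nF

Step 1 — Angular frequency: ω = 2π·f = 2π·1.45e+04 = 9.111e+04 rad/s.
Step 2 — Component impedances:
  R: Z = R = 813 Ω
  L: Z = jωL = j·9.111e+04·0.000799 = 0 + j72.79 Ω
  C: Z = 1/(jωC) = -j/(ω·C) = 0 - j4408 Ω
Step 3 — Series combination: Z_total = R + L + C = 813 - j4335 Ω = 4411∠-79.4° Ω.

Z = 813 - j4335 Ω = 4411∠-79.4° Ω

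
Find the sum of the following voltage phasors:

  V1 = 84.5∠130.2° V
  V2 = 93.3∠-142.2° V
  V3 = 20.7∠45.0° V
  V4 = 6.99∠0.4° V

Step 1 — Convert each phasor to rectangular form:
  V1 = 84.5·(cos(130.2°) + j·sin(130.2°)) = -54.54 + j64.54 V
  V2 = 93.3·(cos(-142.2°) + j·sin(-142.2°)) = -73.72 - j57.18 V
  V3 = 20.7·(cos(45.0°) + j·sin(45.0°)) = 14.64 + j14.64 V
  V4 = 6.99·(cos(0.4°) + j·sin(0.4°)) = 6.99 + j0.0488 V
Step 2 — Sum components: V_total = -106.6 + j22.04 V.
Step 3 — Convert to polar: |V_total| = 108.9 V, ∠V_total = 168.3°.

V_total = 108.9∠168.3° V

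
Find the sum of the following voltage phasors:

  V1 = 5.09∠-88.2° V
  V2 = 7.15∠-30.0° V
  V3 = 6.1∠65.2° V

Step 1 — Convert each phasor to rectangular form:
  V1 = 5.09·(cos(-88.2°) + j·sin(-88.2°)) = 0.1599 - j5.087 V
  V2 = 7.15·(cos(-30.0°) + j·sin(-30.0°)) = 6.192 - j3.575 V
  V3 = 6.1·(cos(65.2°) + j·sin(65.2°)) = 2.559 + j5.537 V
Step 2 — Sum components: V_total = 8.911 - j3.125 V.
Step 3 — Convert to polar: |V_total| = 9.443 V, ∠V_total = -19.3°.

V_total = 9.443∠-19.3° V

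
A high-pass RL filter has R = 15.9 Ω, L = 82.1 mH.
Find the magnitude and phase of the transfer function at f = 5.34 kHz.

Step 1 — Angular frequency: ω = 2π·5340 = 3.355e+04 rad/s.
Step 2 — Transfer function: H(jω) = jωL/(R + jωL).
Step 3 — Numerator jωL = j·2755; denominator R + jωL = 15.9 + j2755.
Step 4 — H = 1 + j0.005772.
Step 5 — Magnitude: |H| = 1 (-0.0 dB); phase: φ = 0.3°.

|H| = 1 (-0.0 dB), φ = 0.3°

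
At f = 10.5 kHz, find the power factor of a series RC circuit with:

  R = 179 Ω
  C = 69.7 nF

Step 1 — Angular frequency: ω = 2π·f = 2π·1.05e+04 = 6.597e+04 rad/s.
Step 2 — Component impedances:
  R: Z = R = 179 Ω
  C: Z = 1/(jωC) = -j/(ω·C) = 0 - j217.5 Ω
Step 3 — Series combination: Z_total = R + C = 179 - j217.5 Ω = 281.7∠-50.5° Ω.
Step 4 — Power factor: PF = cos(φ) = Re(Z)/|Z| = 179/281.66 = 0.6355.
Step 5 — Type: Im(Z) = -217.5 ⇒ leading (phase φ = -50.5°).

PF = 0.6355 (leading, φ = -50.5°)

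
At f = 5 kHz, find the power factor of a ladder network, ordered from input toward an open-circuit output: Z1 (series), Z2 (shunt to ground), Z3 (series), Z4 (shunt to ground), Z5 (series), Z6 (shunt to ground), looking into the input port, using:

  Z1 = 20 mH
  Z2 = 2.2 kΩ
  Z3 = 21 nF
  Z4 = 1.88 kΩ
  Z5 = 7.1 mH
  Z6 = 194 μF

Step 1 — Angular frequency: ω = 2π·f = 2π·5000 = 3.142e+04 rad/s.
Step 2 — Component impedances:
  Z1: Z = jωL = j·3.142e+04·0.02 = 0 + j628.3 Ω
  Z2: Z = R = 2200 Ω
  Z3: Z = 1/(jωC) = -j/(ω·C) = 0 - j1516 Ω
  Z4: Z = R = 1880 Ω
  Z5: Z = jωL = j·3.142e+04·0.0071 = 0 + j223.1 Ω
  Z6: Z = 1/(jωC) = -j/(ω·C) = 0 - j0.1641 Ω
Step 3 — Ladder network (open output): work backward from the far end, alternating series and parallel combinations. Z_in = 576.1 - j317.1 Ω = 657.6∠-28.8° Ω.
Step 4 — Power factor: PF = cos(φ) = Re(Z)/|Z| = 576.1/657.6 = 0.8761.
Step 5 — Type: Im(Z) = -317.1 ⇒ leading (phase φ = -28.8°).

PF = 0.8761 (leading, φ = -28.8°)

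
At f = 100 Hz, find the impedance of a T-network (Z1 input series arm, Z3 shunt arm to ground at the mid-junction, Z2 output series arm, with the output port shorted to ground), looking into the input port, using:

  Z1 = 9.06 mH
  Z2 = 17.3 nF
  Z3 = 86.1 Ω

Step 1 — Angular frequency: ω = 2π·f = 2π·100 = 628.3 rad/s.
Step 2 — Component impedances:
  Z1: Z = jωL = j·628.3·0.00906 = 0 + j5.693 Ω
  Z2: Z = 1/(jωC) = -j/(ω·C) = 0 - j9.2e+04 Ω
  Z3: Z = R = 86.1 Ω
Step 3 — With the output port shorted to ground, the output series arm Z2 runs from the junction to ground; the shunt arm Z3 also runs from the junction to ground. They appear in parallel: Z3 || Z2 = 86.1 - j0.08058 Ω.
Step 4 — Series with input arm Z1: Z_in = Z1 + (Z3 || Z2) = 86.1 + j5.612 Ω = 86.28∠3.7° Ω.

Z = 86.1 + j5.612 Ω = 86.28∠3.7° Ω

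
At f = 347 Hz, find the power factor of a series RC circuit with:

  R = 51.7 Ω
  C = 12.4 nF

Step 1 — Angular frequency: ω = 2π·f = 2π·347 = 2180 rad/s.
Step 2 — Component impedances:
  R: Z = R = 51.7 Ω
  C: Z = 1/(jωC) = -j/(ω·C) = 0 - j3.699e+04 Ω
Step 3 — Series combination: Z_total = R + C = 51.7 - j3.699e+04 Ω = 3.699e+04∠-89.9° Ω.
Step 4 — Power factor: PF = cos(φ) = Re(Z)/|Z| = 51.7/3.699e+04 = 0.001398.
Step 5 — Type: Im(Z) = -3.699e+04 ⇒ leading (phase φ = -89.9°).

PF = 0.001398 (leading, φ = -89.9°)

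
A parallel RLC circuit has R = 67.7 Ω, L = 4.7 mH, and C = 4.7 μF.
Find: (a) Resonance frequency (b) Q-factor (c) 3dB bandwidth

Step 1 — Resonance: ω₀ = 1/√(LC) = 1/√(0.0047·4.7e-06) = 6728 rad/s.
Step 2 — f₀ = ω₀/(2π) = 1071 Hz.
Step 3 — Parallel Q: Q = R/(ω₀L) = 67.7/(6728·0.0047) = 2.141.
Step 4 — Bandwidth: Δω = ω₀/Q = 3143 rad/s; BW = Δω/(2π) = 500.2 Hz.

(a) f₀ = 1071 Hz  (b) Q = 2.141  (c) BW = 500.2 Hz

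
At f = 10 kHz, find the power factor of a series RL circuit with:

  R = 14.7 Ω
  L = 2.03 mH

Step 1 — Angular frequency: ω = 2π·f = 2π·1e+04 = 6.283e+04 rad/s.
Step 2 — Component impedances:
  R: Z = R = 14.7 Ω
  L: Z = jωL = j·6.283e+04·0.00203 = 0 + j127.5 Ω
Step 3 — Series combination: Z_total = R + L = 14.7 + j127.5 Ω = 128.4∠83.4° Ω.
Step 4 — Power factor: PF = cos(φ) = Re(Z)/|Z| = 14.7/128.4 = 0.1145.
Step 5 — Type: Im(Z) = 127.5 ⇒ lagging (phase φ = 83.4°).

PF = 0.1145 (lagging, φ = 83.4°)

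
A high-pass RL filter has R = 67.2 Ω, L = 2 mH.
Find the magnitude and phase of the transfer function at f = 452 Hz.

Step 1 — Angular frequency: ω = 2π·452 = 2840 rad/s.
Step 2 — Transfer function: H(jω) = jωL/(R + jωL).
Step 3 — Numerator jωL = j·5.68; denominator R + jωL = 67.2 + j5.68.
Step 4 — H = 0.007094 + j0.08392.
Step 5 — Magnitude: |H| = 0.08422 (-21.5 dB); phase: φ = 85.2°.

|H| = 0.08422 (-21.5 dB), φ = 85.2°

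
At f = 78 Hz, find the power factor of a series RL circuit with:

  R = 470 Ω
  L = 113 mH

Step 1 — Angular frequency: ω = 2π·f = 2π·78 = 490.1 rad/s.
Step 2 — Component impedances:
  R: Z = R = 470 Ω
  L: Z = jωL = j·490.1·0.113 = 0 + j55.38 Ω
Step 3 — Series combination: Z_total = R + L = 470 + j55.38 Ω = 473.3∠6.7° Ω.
Step 4 — Power factor: PF = cos(φ) = Re(Z)/|Z| = 470/473.25 = 0.9931.
Step 5 — Type: Im(Z) = 55.38 ⇒ lagging (phase φ = 6.7°).

PF = 0.9931 (lagging, φ = 6.7°)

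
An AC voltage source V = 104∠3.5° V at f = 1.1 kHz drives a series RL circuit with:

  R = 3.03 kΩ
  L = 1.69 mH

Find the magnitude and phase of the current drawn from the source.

Step 1 — Angular frequency: ω = 2π·f = 2π·1100 = 6912 rad/s.
Step 2 — Component impedances:
  R: Z = R = 3030 Ω
  L: Z = jωL = j·6912·0.00169 = 0 + j11.68 Ω
Step 3 — Series combination: Z_total = R + L = 3030 + j11.68 Ω = 3030∠0.2° Ω.
Step 4 — Source phasor: V = 104∠3.5° V = 103.8 + j6.349 V.
Step 5 — Ohm's law: I = V / Z_total = (103.8 + j6.349) / (3030 + j11.68) = 0.03427 + j0.001963 A.
Step 6 — Convert to polar: |I| = 0.03432 A, ∠I = 3.3°.

I = 0.03432∠3.3° A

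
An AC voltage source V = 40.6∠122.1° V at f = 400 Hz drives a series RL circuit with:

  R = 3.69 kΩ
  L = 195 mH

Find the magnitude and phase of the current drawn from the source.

Step 1 — Angular frequency: ω = 2π·f = 2π·400 = 2513 rad/s.
Step 2 — Component impedances:
  R: Z = R = 3690 Ω
  L: Z = jωL = j·2513·0.195 = 0 + j490.1 Ω
Step 3 — Series combination: Z_total = R + L = 3690 + j490.1 Ω = 3722∠7.6° Ω.
Step 4 — Source phasor: V = 40.6∠122.1° V = -21.57 + j34.39 V.
Step 5 — Ohm's law: I = V / Z_total = (-21.57 + j34.39) / (3690 + j490.1) = -0.004529 + j0.009922 A.
Step 6 — Convert to polar: |I| = 0.01091 A, ∠I = 114.5°.

I = 0.01091∠114.5° A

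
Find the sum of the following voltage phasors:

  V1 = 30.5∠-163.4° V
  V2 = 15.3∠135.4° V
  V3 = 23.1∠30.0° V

Step 1 — Convert each phasor to rectangular form:
  V1 = 30.5·(cos(-163.4°) + j·sin(-163.4°)) = -29.23 - j8.713 V
  V2 = 15.3·(cos(135.4°) + j·sin(135.4°)) = -10.89 + j10.74 V
  V3 = 23.1·(cos(30.0°) + j·sin(30.0°)) = 20.01 + j11.55 V
Step 2 — Sum components: V_total = -20.12 + j13.58 V.
Step 3 — Convert to polar: |V_total| = 24.27 V, ∠V_total = 146.0°.

V_total = 24.27∠146.0° V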